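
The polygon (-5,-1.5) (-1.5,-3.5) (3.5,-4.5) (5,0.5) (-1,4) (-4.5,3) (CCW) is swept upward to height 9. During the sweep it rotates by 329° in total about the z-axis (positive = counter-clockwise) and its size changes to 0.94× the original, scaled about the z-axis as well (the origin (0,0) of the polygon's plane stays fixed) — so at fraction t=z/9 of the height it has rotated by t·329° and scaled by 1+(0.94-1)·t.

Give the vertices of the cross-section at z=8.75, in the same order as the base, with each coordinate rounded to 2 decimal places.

t = z/height = 8.75/9 = 0.972222
s = 1 + (scale-1)·z/height = 1 + (0.94-1)·8.75/9 = 0.941667
θ = twist·z/height = 329°·8.75/9 = 319.8611° = 5.582630 rad
cos θ = 0.764484, sin θ = -0.644643 (intermediates below are computed at full precision and shown rounded to 5 d.p.)
v1: (-5,-1.5) → rotate → (-4.78938,2.07649) → ×s → (-4.51000,1.95536) → (-4.51,1.96)
v2: (-1.5,-3.5) → rotate → (-3.40298,-1.70873) → ×s → (-3.20447,-1.60905) → (-3.20,-1.61)
v3: (3.5,-4.5) → rotate → (-0.22520,-5.69643) → ×s → (-0.21206,-5.36414) → (-0.21,-5.36)
v4: (5,0.5) → rotate → (4.14474,-2.84097) → ×s → (3.90296,-2.67525) → (3.90,-2.68)
v5: (-1,4) → rotate → (1.81409,3.70258) → ×s → (1.70826,3.48660) → (1.71,3.49)
v6: (-4.5,3) → rotate → (-1.50625,5.19434) → ×s → (-1.41839,4.89134) → (-1.42,4.89)

Cross-section at z=8.75: (-4.51,1.96) (-3.20,-1.61) (-0.21,-5.36) (3.90,-2.68) (1.71,3.49) (-1.42,4.89)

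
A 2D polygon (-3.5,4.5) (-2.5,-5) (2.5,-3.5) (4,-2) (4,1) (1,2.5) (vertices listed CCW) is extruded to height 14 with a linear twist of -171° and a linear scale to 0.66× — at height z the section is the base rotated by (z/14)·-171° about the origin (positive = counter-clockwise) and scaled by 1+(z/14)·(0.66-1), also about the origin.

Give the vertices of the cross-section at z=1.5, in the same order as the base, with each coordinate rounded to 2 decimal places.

t = z/height = 1.5/14 = 0.107143
s = 1 + (scale-1)·z/height = 1 + (0.66-1)·1.5/14 = 0.963571
θ = twist·z/height = -171°·1.5/14 = -18.3214° = -0.319769 rad
cos θ = 0.949308, sin θ = -0.314348 (intermediates below are computed at full precision and shown rounded to 5 d.p.)
v1: (-3.5,4.5) → rotate → (-1.90801,5.37210) → ×s → (-1.83851,5.17640) → (-1.84,5.18)
v2: (-2.5,-5) → rotate → (-3.94501,-3.96067) → ×s → (-3.80130,-3.81639) → (-3.80,-3.82)
v3: (2.5,-3.5) → rotate → (1.27305,-4.10845) → ×s → (1.22668,-3.95878) → (1.23,-3.96)
v4: (4,-2) → rotate → (3.16854,-3.15601) → ×s → (3.05311,-3.04104) → (3.05,-3.04)
v5: (4,1) → rotate → (4.11158,-0.30808) → ×s → (3.96180,-0.29686) → (3.96,-0.30)
v6: (1,2.5) → rotate → (1.73518,2.05892) → ×s → (1.67197,1.98392) → (1.67,1.98)

Cross-section at z=1.5: (-1.84,5.18) (-3.80,-3.82) (1.23,-3.96) (3.05,-3.04) (3.96,-0.30) (1.67,1.98)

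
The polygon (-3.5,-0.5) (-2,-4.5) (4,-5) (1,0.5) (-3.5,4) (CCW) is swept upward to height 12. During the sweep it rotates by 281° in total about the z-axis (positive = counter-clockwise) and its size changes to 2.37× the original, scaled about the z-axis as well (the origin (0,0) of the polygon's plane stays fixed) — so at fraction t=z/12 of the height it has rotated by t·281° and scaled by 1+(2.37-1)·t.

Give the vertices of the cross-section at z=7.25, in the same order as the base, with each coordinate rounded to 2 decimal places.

Cross-section at z=7.25: (6.46,-0.24) (5.06,7.44) (-5.57,10.29) (-1.96,-0.57) (5.00,-8.33)

t = z/height = 7.25/12 = 0.604167
s = 1 + (scale-1)·z/height = 1 + (2.37-1)·7.25/12 = 1.827708
θ = twist·z/height = 281°·7.25/12 = 169.7708° = 2.963060 rad
cos θ = -0.984105, sin θ = 0.177586 (intermediates below are computed at full precision and shown rounded to 5 d.p.)
v1: (-3.5,-0.5) → rotate → (3.53316,-0.12950) → ×s → (6.45759,-0.23668) → (6.46,-0.24)
v2: (-2,-4.5) → rotate → (2.76735,4.07330) → ×s → (5.05790,7.44481) → (5.06,7.44)
v3: (4,-5) → rotate → (-3.04849,5.63087) → ×s → (-5.57176,10.29159) → (-5.57,10.29)
v4: (1,0.5) → rotate → (-1.07290,-0.31447) → ×s → (-1.96094,-0.57475) → (-1.96,-0.57)
v5: (-3.5,4) → rotate → (2.73403,-4.55797) → ×s → (4.99700,-8.33064) → (5.00,-8.33)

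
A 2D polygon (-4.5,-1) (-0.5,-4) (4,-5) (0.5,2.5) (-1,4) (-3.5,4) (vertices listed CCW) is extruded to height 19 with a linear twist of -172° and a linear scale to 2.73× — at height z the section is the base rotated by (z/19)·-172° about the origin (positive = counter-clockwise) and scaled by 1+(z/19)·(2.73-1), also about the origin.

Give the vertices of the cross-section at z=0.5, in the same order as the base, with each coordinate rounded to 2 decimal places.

t = z/height = 0.5/19 = 0.0263158
s = 1 + (scale-1)·z/height = 1 + (2.73-1)·0.5/19 = 1.045526
θ = twist·z/height = -172°·0.5/19 = -4.5263° = -0.078999 rad
cos θ = 0.996881, sin θ = -0.078917 (intermediates below are computed at full precision and shown rounded to 5 d.p.)
v1: (-4.5,-1) → rotate → (-4.56488,-0.64175) → ×s → (-4.77270,-0.67097) → (-4.77,-0.67)
v2: (-0.5,-4) → rotate → (-0.81411,-3.94807) → ×s → (-0.85117,-4.12781) → (-0.85,-4.13)
v3: (4,-5) → rotate → (3.59294,-5.30007) → ×s → (3.75651,-5.54137) → (3.76,-5.54)
v4: (0.5,2.5) → rotate → (0.69573,2.45274) → ×s → (0.72741,2.56441) → (0.73,2.56)
v5: (-1,4) → rotate → (-0.68121,4.06644) → ×s → (-0.71223,4.25157) → (-0.71,4.25)
v6: (-3.5,4) → rotate → (-3.17342,4.26373) → ×s → (-3.31789,4.45785) → (-3.32,4.46)

Cross-section at z=0.5: (-4.77,-0.67) (-0.85,-4.13) (3.76,-5.54) (0.73,2.56) (-0.71,4.25) (-3.32,4.46)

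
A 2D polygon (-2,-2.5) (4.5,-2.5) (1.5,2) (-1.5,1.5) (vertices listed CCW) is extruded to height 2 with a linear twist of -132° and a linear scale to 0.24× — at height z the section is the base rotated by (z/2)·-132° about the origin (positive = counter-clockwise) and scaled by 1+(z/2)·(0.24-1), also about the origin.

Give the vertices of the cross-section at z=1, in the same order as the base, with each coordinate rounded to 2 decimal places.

Cross-section at z=1: (-1.92,0.50) (-0.28,-3.18) (1.51,-0.35) (0.47,1.23)

t = z/height = 1/2 = 0.5
s = 1 + (scale-1)·z/height = 1 + (0.24-1)·1/2 = 0.620000
θ = twist·z/height = -132°·1/2 = -66.0000° = -1.151917 rad
cos θ = 0.406737, sin θ = -0.913545 (intermediates below are computed at full precision and shown rounded to 5 d.p.)
v1: (-2,-2.5) → rotate → (-3.09734,0.81025) → ×s → (-1.92035,0.50235) → (-1.92,0.50)
v2: (4.5,-2.5) → rotate → (-0.45355,-5.12780) → ×s → (-0.28120,-3.17923) → (-0.28,-3.18)
v3: (1.5,2) → rotate → (2.43720,-0.55684) → ×s → (1.51106,-0.34524) → (1.51,-0.35)
v4: (-1.5,1.5) → rotate → (0.76021,1.98042) → ×s → (0.47133,1.22786) → (0.47,1.23)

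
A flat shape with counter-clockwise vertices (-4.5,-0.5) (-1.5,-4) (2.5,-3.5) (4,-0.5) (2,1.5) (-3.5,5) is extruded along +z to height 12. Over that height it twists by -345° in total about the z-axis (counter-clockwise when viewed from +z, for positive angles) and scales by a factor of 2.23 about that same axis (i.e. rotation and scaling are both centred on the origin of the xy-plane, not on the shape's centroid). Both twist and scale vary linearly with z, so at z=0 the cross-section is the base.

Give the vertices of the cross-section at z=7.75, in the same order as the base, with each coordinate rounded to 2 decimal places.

t = z/height = 7.75/12 = 0.645833
s = 1 + (scale-1)·z/height = 1 + (2.23-1)·7.75/12 = 1.794375
θ = twist·z/height = -345°·7.75/12 = -222.8125° = -3.888812 rad
cos θ = -0.733582, sin θ = 0.679601 (intermediates below are computed at full precision and shown rounded to 5 d.p.)
v1: (-4.5,-0.5) → rotate → (3.64092,-2.69142) → ×s → (6.53317,-4.82941) → (6.53,-4.83)
v2: (-1.5,-4) → rotate → (3.81878,1.91492) → ×s → (6.85232,3.43609) → (6.85,3.44)
v3: (2.5,-3.5) → rotate → (0.54465,4.26654) → ×s → (0.97731,7.65577) → (0.98,7.66)
v4: (4,-0.5) → rotate → (-2.59453,3.08520) → ×s → (-4.65555,5.53600) → (-4.66,5.54)
v5: (2,1.5) → rotate → (-2.48657,0.25883) → ×s → (-4.46183,0.46444) → (-4.46,0.46)
v6: (-3.5,5) → rotate → (-0.83047,-6.04651) → ×s → (-1.49018,-10.84971) → (-1.49,-10.85)

Cross-section at z=7.75: (6.53,-4.83) (6.85,3.44) (0.98,7.66) (-4.66,5.54) (-4.46,0.46) (-1.49,-10.85)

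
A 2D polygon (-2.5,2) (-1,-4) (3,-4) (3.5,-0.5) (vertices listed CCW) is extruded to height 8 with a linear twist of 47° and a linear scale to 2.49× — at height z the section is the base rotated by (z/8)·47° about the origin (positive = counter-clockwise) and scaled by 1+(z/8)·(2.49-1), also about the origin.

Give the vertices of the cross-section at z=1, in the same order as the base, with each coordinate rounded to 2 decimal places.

Cross-section at z=1: (-3.19,2.06) (-0.69,-4.84) (4.03,-4.36) (4.19,-0.17)

t = z/height = 1/8 = 0.125
s = 1 + (scale-1)·z/height = 1 + (2.49-1)·1/8 = 1.186250
θ = twist·z/height = 47°·1/8 = 5.8750° = 0.102538 rad
cos θ = 0.994748, sin θ = 0.102359 (intermediates below are computed at full precision and shown rounded to 5 d.p.)
v1: (-2.5,2) → rotate → (-2.69159,1.73360) → ×s → (-3.19289,2.05648) → (-3.19,2.06)
v2: (-1,-4) → rotate → (-0.58531,-4.08135) → ×s → (-0.69433,-4.84150) → (-0.69,-4.84)
v3: (3,-4) → rotate → (3.39368,-3.67191) → ×s → (4.02575,-4.35581) → (4.03,-4.36)
v4: (3.5,-0.5) → rotate → (3.53280,-0.13912) → ×s → (4.19078,-0.16503) → (4.19,-0.17)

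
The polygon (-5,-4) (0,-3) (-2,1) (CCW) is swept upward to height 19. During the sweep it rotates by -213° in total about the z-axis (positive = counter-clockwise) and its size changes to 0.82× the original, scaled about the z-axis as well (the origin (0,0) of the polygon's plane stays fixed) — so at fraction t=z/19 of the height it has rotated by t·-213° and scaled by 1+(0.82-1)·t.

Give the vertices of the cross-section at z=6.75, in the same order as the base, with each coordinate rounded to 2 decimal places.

t = z/height = 6.75/19 = 0.355263
s = 1 + (scale-1)·z/height = 1 + (0.82-1)·6.75/19 = 0.936053
θ = twist·z/height = -213°·6.75/19 = -75.6711° = -1.320709 rad
cos θ = 0.247489, sin θ = -0.968891 (intermediates below are computed at full precision and shown rounded to 5 d.p.)
v1: (-5,-4) → rotate → (-5.11301,3.85450) → ×s → (-4.78604,3.60801) → (-4.79,3.61)
v2: (0,-3) → rotate → (-2.90667,-0.74247) → ×s → (-2.72080,-0.69499) → (-2.72,-0.69)
v3: (-2,1) → rotate → (0.47391,2.18527) → ×s → (0.44361,2.04553) → (0.44,2.05)

Cross-section at z=6.75: (-4.79,3.61) (-2.72,-0.69) (0.44,2.05)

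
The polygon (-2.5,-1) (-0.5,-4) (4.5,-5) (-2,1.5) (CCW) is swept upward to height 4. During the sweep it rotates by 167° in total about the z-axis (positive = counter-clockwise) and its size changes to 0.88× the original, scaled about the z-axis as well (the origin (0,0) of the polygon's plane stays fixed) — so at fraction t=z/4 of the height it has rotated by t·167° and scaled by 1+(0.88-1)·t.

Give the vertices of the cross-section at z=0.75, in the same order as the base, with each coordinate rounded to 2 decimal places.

Cross-section at z=0.75: (-1.58,-2.11) (1.61,-3.59) (6.30,-1.89) (-2.43,0.24)

t = z/height = 0.75/4 = 0.1875
s = 1 + (scale-1)·z/height = 1 + (0.88-1)·0.75/4 = 0.977500
θ = twist·z/height = 167°·0.75/4 = 31.3125° = 0.546506 rad
cos θ = 0.854345, sin θ = 0.519706 (intermediates below are computed at full precision and shown rounded to 5 d.p.)
v1: (-2.5,-1) → rotate → (-1.61616,-2.15361) → ×s → (-1.57979,-2.10515) → (-1.58,-2.11)
v2: (-0.5,-4) → rotate → (1.65165,-3.67723) → ×s → (1.61449,-3.59450) → (1.61,-3.59)
v3: (4.5,-5) → rotate → (6.44308,-1.93305) → ×s → (6.29811,-1.88956) → (6.30,-1.89)
v4: (-2,1.5) → rotate → (-2.48825,0.24211) → ×s → (-2.43226,0.23666) → (-2.43,0.24)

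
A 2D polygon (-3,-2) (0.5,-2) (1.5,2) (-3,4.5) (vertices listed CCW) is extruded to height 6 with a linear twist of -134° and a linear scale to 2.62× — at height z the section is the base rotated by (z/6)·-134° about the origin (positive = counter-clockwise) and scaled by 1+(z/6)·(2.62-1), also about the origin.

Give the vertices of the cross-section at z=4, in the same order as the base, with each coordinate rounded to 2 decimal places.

t = z/height = 4/6 = 0.666667
s = 1 + (scale-1)·z/height = 1 + (2.62-1)·4/6 = 2.080000
θ = twist·z/height = -134°·4/6 = -89.3333° = -1.559161 rad
cos θ = 0.011635, sin θ = -0.999932 (intermediates below are computed at full precision and shown rounded to 5 d.p.)
v1: (-3,-2) → rotate → (-2.03477,2.97653) → ×s → (-4.23232,6.19117) → (-4.23,6.19)
v2: (0.5,-2) → rotate → (-1.99405,-0.52324) → ×s → (-4.14762,-1.08833) → (-4.15,-1.09)
v3: (1.5,2) → rotate → (2.01732,-1.47663) → ×s → (4.19602,-3.07139) → (4.20,-3.07)
v4: (-3,4.5) → rotate → (4.46479,3.05216) → ×s → (9.28676,6.34848) → (9.29,6.35)

Cross-section at z=4: (-4.23,6.19) (-4.15,-1.09) (4.20,-3.07) (9.29,6.35)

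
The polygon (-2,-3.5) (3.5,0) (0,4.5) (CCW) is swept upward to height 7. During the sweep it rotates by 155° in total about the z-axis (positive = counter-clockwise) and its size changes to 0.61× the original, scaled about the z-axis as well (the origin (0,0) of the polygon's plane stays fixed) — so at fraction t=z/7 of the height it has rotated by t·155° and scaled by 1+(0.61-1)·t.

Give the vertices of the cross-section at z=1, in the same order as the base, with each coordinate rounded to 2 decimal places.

Cross-section at z=1: (-0.50,-3.77) (3.06,1.25) (-1.60,3.94)

t = z/height = 1/7 = 0.142857
s = 1 + (scale-1)·z/height = 1 + (0.61-1)·1/7 = 0.944286
θ = twist·z/height = 155°·1/7 = 22.1429° = 0.386466 rad
cos θ = 0.926247, sin θ = 0.376917 (intermediates below are computed at full precision and shown rounded to 5 d.p.)
v1: (-2,-3.5) → rotate → (-0.53328,-3.99570) → ×s → (-0.50357,-3.77308) → (-0.50,-3.77)
v2: (3.5,0) → rotate → (3.24186,1.31921) → ×s → (3.06125,1.24571) → (3.06,1.25)
v3: (0,4.5) → rotate → (-1.69613,4.16811) → ×s → (-1.60163,3.93589) → (-1.60,3.94)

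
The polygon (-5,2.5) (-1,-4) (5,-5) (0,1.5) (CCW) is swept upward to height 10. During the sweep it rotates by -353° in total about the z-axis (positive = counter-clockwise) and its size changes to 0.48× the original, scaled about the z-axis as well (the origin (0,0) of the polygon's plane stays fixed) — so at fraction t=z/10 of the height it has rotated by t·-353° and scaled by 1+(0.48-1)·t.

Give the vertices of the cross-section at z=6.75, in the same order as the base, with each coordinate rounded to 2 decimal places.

t = z/height = 6.75/10 = 0.675
s = 1 + (scale-1)·z/height = 1 + (0.48-1)·6.75/10 = 0.649000
θ = twist·z/height = -353°·6.75/10 = -238.2750° = -4.158683 rad
cos θ = -0.525843, sin θ = 0.850582 (intermediates below are computed at full precision and shown rounded to 5 d.p.)
v1: (-5,2.5) → rotate → (0.50276,-5.56752) → ×s → (0.32629,-3.61332) → (0.33,-3.61)
v2: (-1,-4) → rotate → (3.92817,1.25279) → ×s → (2.54938,0.81306) → (2.55,0.81)
v3: (5,-5) → rotate → (1.62369,6.88212) → ×s → (1.05378,4.46650) → (1.05,4.47)
v4: (0,1.5) → rotate → (-1.27587,-0.78876) → ×s → (-0.82804,-0.51191) → (-0.83,-0.51)

Cross-section at z=6.75: (0.33,-3.61) (2.55,0.81) (1.05,4.47) (-0.83,-0.51)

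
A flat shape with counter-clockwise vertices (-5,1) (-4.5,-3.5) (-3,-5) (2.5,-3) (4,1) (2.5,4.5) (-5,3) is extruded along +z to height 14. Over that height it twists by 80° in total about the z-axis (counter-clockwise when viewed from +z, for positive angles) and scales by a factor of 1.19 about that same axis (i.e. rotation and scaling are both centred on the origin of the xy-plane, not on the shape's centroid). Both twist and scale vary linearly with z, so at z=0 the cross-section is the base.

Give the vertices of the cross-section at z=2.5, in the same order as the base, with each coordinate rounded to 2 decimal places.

Cross-section at z=2.5: (-5.26,-0.27) (-3.62,-4.65) (-1.73,-5.78) (3.27,-2.37) (3.75,2.02) (1.36,5.15) (-5.78,1.73)

t = z/height = 2.5/14 = 0.178571
s = 1 + (scale-1)·z/height = 1 + (1.19-1)·2.5/14 = 1.033929
θ = twist·z/height = 80°·2.5/14 = 14.2857° = 0.249333 rad
cos θ = 0.969077, sin θ = 0.246757 (intermediates below are computed at full precision and shown rounded to 5 d.p.)
v1: (-5,1) → rotate → (-5.09214,-0.26471) → ×s → (-5.26491,-0.27369) → (-5.26,-0.27)
v2: (-4.5,-3.5) → rotate → (-3.49720,-4.50218) → ×s → (-3.61585,-4.65493) → (-3.62,-4.65)
v3: (-3,-5) → rotate → (-1.67344,-5.58566) → ×s → (-1.73022,-5.77517) → (-1.73,-5.78)
v4: (2.5,-3) → rotate → (3.16297,-2.29034) → ×s → (3.27028,-2.36805) → (3.27,-2.37)
v5: (4,1) → rotate → (3.62955,1.95611) → ×s → (3.75270,2.02247) → (3.75,2.02)
v6: (2.5,4.5) → rotate → (1.31228,4.97774) → ×s → (1.35681,5.14663) → (1.36,5.15)
v7: (-5,3) → rotate → (-5.58566,1.67344) → ×s → (-5.77517,1.73022) → (-5.78,1.73)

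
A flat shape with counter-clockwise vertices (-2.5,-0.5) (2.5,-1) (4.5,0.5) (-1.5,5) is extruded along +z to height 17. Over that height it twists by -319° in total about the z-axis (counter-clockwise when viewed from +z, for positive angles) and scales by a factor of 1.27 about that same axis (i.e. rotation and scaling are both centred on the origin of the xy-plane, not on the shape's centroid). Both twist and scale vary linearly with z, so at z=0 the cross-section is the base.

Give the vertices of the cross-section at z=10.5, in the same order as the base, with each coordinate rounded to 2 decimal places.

Cross-section at z=10.5: (2.96,-0.30) (-2.45,1.97) (-5.19,0.98) (-0.04,-6.09)

t = z/height = 10.5/17 = 0.617647
s = 1 + (scale-1)·z/height = 1 + (1.27-1)·10.5/17 = 1.166765
θ = twist·z/height = -319°·10.5/17 = -197.0294° = -3.438812 rad
cos θ = -0.956155, sin θ = 0.292863 (intermediates below are computed at full precision and shown rounded to 5 d.p.)
v1: (-2.5,-0.5) → rotate → (2.53682,-0.25408) → ×s → (2.95987,-0.29645) → (2.96,-0.30)
v2: (2.5,-1) → rotate → (-2.09752,1.68831) → ×s → (-2.44732,1.96986) → (-2.45,1.97)
v3: (4.5,0.5) → rotate → (-4.44913,0.83980) → ×s → (-5.19108,0.97985) → (-5.19,0.98)
v4: (-1.5,5) → rotate → (-0.03008,-5.22007) → ×s → (-0.03510,-6.09059) → (-0.04,-6.09)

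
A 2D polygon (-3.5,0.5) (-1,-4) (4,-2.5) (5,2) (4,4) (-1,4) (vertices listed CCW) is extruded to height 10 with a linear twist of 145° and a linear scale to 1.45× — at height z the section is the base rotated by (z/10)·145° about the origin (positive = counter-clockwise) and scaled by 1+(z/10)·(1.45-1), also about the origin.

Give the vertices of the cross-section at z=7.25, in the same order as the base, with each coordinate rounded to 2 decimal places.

Cross-section at z=7.25: (0.57,-4.65) (5.47,0.10) (1.82,5.99) (-4.29,5.71) (-6.51,3.74) (-4.78,-2.66)

t = z/height = 7.25/10 = 0.725
s = 1 + (scale-1)·z/height = 1 + (1.45-1)·7.25/10 = 1.326250
θ = twist·z/height = 145°·7.25/10 = 105.1250° = 1.834777 rad
cos θ = -0.260926, sin θ = 0.965359 (intermediates below are computed at full precision and shown rounded to 5 d.p.)
v1: (-3.5,0.5) → rotate → (0.43056,-3.50922) → ×s → (0.57103,-4.65410) → (0.57,-4.65)
v2: (-1,-4) → rotate → (4.12236,0.07834) → ×s → (5.46728,0.10390) → (5.47,0.10)
v3: (4,-2.5) → rotate → (1.36969,4.51375) → ×s → (1.81656,5.98636) → (1.82,5.99)
v4: (5,2) → rotate → (-3.23535,4.30494) → ×s → (-4.29088,5.70943) → (-4.29,5.71)
v5: (4,4) → rotate → (-4.90514,2.81773) → ×s → (-6.50544,3.73702) → (-6.51,3.74)
v6: (-1,4) → rotate → (-3.60051,-2.00906) → ×s → (-4.77518,-2.66452) → (-4.78,-2.66)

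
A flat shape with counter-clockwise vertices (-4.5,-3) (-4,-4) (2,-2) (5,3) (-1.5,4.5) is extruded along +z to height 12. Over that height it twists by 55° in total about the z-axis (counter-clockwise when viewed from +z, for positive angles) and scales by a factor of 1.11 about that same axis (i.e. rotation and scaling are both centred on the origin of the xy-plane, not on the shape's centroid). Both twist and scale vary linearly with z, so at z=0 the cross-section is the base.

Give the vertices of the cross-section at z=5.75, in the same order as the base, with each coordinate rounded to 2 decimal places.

t = z/height = 5.75/12 = 0.479167
s = 1 + (scale-1)·z/height = 1 + (1.11-1)·5.75/12 = 1.052708
θ = twist·z/height = 55°·5.75/12 = 26.3542° = 0.459967 rad
cos θ = 0.896067, sin θ = 0.443919 (intermediates below are computed at full precision and shown rounded to 5 d.p.)
v1: (-4.5,-3) → rotate → (-2.70055,-4.68583) → ×s → (-2.84289,-4.93282) → (-2.84,-4.93)
v2: (-4,-4) → rotate → (-1.80859,-5.35994) → ×s → (-1.90392,-5.64246) → (-1.90,-5.64)
v3: (2,-2) → rotate → (2.67997,-0.90430) → ×s → (2.82123,-0.95196) → (2.82,-0.95)
v4: (5,3) → rotate → (3.14858,4.90779) → ×s → (3.31454,5.16648) → (3.31,5.17)
v5: (-1.5,4.5) → rotate → (-3.34173,3.36642) → ×s → (-3.51787,3.54386) → (-3.52,3.54)

Cross-section at z=5.75: (-2.84,-4.93) (-1.90,-5.64) (2.82,-0.95) (3.31,5.17) (-3.52,3.54)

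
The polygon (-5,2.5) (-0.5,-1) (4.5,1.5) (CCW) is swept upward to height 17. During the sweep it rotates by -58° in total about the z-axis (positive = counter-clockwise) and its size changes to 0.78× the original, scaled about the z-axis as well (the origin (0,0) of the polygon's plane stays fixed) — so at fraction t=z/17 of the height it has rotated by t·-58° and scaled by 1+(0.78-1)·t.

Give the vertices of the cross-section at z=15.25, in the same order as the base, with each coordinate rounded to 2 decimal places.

t = z/height = 15.25/17 = 0.897059
s = 1 + (scale-1)·z/height = 1 + (0.78-1)·15.25/17 = 0.802647
θ = twist·z/height = -58°·15.25/17 = -52.0294° = -0.908085 rad
cos θ = 0.615257, sin θ = -0.788327 (intermediates below are computed at full precision and shown rounded to 5 d.p.)
v1: (-5,2.5) → rotate → (-1.10547,5.47978) → ×s → (-0.88730,4.39833) → (-0.89,4.40)
v2: (-0.5,-1) → rotate → (-1.09596,-0.22109) → ×s → (-0.87967,-0.17746) → (-0.88,-0.18)
v3: (4.5,1.5) → rotate → (3.95115,-2.62458) → ×s → (3.17138,-2.10662) → (3.17,-2.11)

Cross-section at z=15.25: (-0.89,4.40) (-0.88,-0.18) (3.17,-2.11)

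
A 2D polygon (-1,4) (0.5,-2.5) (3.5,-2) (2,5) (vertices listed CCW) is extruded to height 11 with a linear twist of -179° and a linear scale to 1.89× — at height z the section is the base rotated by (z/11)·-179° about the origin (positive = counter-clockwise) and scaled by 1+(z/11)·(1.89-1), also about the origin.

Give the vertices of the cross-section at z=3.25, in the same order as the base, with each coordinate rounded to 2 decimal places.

Cross-section at z=3.25: (3.27,4.06) (-2.14,-2.41) (0.65,-5.05) (6.56,1.80)

t = z/height = 3.25/11 = 0.295455
s = 1 + (scale-1)·z/height = 1 + (1.89-1)·3.25/11 = 1.262955
θ = twist·z/height = -179°·3.25/11 = -52.8864° = -0.923041 rad
cos θ = 0.603398, sin θ = -0.797440 (intermediates below are computed at full precision and shown rounded to 5 d.p.)
v1: (-1,4) → rotate → (2.58636,3.21103) → ×s → (3.26646,4.05539) → (3.27,4.06)
v2: (0.5,-2.5) → rotate → (-1.69190,-1.90721) → ×s → (-2.13680,-2.40873) → (-2.14,-2.41)
v3: (3.5,-2) → rotate → (0.51701,-3.99784) → ×s → (0.65296,-5.04909) → (0.65,-5.05)
v4: (2,5) → rotate → (5.19400,1.42211) → ×s → (6.55978,1.79606) → (6.56,1.80)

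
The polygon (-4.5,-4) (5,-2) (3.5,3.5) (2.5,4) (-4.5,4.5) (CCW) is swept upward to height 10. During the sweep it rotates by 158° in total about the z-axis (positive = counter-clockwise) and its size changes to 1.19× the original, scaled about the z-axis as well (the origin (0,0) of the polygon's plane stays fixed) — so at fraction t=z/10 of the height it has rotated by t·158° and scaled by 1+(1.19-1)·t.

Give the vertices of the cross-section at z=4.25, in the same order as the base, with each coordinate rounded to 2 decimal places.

t = z/height = 4.25/10 = 0.425
s = 1 + (scale-1)·z/height = 1 + (1.19-1)·4.25/10 = 1.080750
θ = twist·z/height = 158°·4.25/10 = 67.1500° = 1.171989 rad
cos θ = 0.388320, sin θ = 0.921525 (intermediates below are computed at full precision and shown rounded to 5 d.p.)
v1: (-4.5,-4) → rotate → (1.93866,-5.70014) → ×s → (2.09521,-6.16043) → (2.10,-6.16)
v2: (5,-2) → rotate → (3.78465,3.83098) → ×s → (4.09026,4.14034) → (4.09,4.14)
v3: (3.5,3.5) → rotate → (-1.86622,4.58446) → ×s → (-2.01691,4.95465) → (-2.02,4.95)
v4: (2.5,4) → rotate → (-2.71530,3.85709) → ×s → (-2.93456,4.16855) → (-2.93,4.17)
v5: (-4.5,4.5) → rotate → (-5.89430,-2.39942) → ×s → (-6.37027,-2.59317) → (-6.37,-2.59)

Cross-section at z=4.25: (2.10,-6.16) (4.09,4.14) (-2.02,4.95) (-2.93,4.17) (-6.37,-2.59)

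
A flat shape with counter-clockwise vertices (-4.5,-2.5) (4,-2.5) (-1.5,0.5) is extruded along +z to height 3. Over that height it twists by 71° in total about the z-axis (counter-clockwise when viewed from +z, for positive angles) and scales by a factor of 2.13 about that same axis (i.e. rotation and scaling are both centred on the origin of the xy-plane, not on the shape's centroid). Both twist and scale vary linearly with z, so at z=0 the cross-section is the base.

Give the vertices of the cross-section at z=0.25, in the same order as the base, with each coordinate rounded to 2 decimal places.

Cross-section at z=0.25: (-4.62,-3.23) (4.64,-2.27) (-1.69,0.37)

t = z/height = 0.25/3 = 0.0833333
s = 1 + (scale-1)·z/height = 1 + (2.13-1)·0.25/3 = 1.094167
θ = twist·z/height = 71°·0.25/3 = 5.9167° = 0.103265 rad
cos θ = 0.994673, sin θ = 0.103082 (intermediates below are computed at full precision and shown rounded to 5 d.p.)
v1: (-4.5,-2.5) → rotate → (-4.21832,-2.95055) → ×s → (-4.61555,-3.22839) → (-4.62,-3.23)
v2: (4,-2.5) → rotate → (4.23640,-2.07435) → ×s → (4.63532,-2.26969) → (4.64,-2.27)
v3: (-1.5,0.5) → rotate → (-1.54355,0.34271) → ×s → (-1.68890,0.37499) → (-1.69,0.37)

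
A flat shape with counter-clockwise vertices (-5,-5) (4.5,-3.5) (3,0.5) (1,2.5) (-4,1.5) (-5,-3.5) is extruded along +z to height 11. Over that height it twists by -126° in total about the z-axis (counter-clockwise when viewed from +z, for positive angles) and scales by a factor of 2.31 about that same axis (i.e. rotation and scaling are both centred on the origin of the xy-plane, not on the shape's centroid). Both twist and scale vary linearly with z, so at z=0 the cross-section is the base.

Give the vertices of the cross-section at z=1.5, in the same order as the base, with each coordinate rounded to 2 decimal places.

t = z/height = 1.5/11 = 0.136364
s = 1 + (scale-1)·z/height = 1 + (2.31-1)·1.5/11 = 1.178636
θ = twist·z/height = -126°·1.5/11 = -17.1818° = -0.299879 rad
cos θ = 0.955372, sin θ = -0.295405 (intermediates below are computed at full precision and shown rounded to 5 d.p.)
v1: (-5,-5) → rotate → (-6.25389,-3.29984) → ×s → (-7.37106,-3.88931) → (-7.37,-3.89)
v2: (4.5,-3.5) → rotate → (3.26526,-4.67312) → ×s → (3.84855,-5.50791) → (3.85,-5.51)
v3: (3,0.5) → rotate → (3.01382,-0.40853) → ×s → (3.55220,-0.48151) → (3.55,-0.48)
v4: (1,2.5) → rotate → (1.69388,2.09303) → ×s → (1.99647,2.46692) → (2.00,2.47)
v5: (-4,1.5) → rotate → (-3.37838,2.61468) → ×s → (-3.98188,3.08175) → (-3.98,3.08)
v6: (-5,-3.5) → rotate → (-5.81078,-1.86678) → ×s → (-6.84879,-2.20025) → (-6.85,-2.20)

Cross-section at z=1.5: (-7.37,-3.89) (3.85,-5.51) (3.55,-0.48) (2.00,2.47) (-3.98,3.08) (-6.85,-2.20)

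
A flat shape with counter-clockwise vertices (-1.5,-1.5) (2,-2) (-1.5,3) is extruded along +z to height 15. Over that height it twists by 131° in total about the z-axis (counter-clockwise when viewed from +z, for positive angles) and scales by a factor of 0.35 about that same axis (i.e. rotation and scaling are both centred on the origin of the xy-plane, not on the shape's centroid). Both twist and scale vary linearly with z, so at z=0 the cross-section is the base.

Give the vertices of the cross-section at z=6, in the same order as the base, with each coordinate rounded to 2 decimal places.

Cross-section at z=6: (0.20,-1.56) (2.08,0.27) (-2.44,0.48)

t = z/height = 6/15 = 0.4
s = 1 + (scale-1)·z/height = 1 + (0.35-1)·6/15 = 0.740000
θ = twist·z/height = 131°·6/15 = 52.4000° = 0.914553 rad
cos θ = 0.610145, sin θ = 0.792290 (intermediates below are computed at full precision and shown rounded to 5 d.p.)
v1: (-1.5,-1.5) → rotate → (0.27322,-2.10365) → ×s → (0.20218,-1.55670) → (0.20,-1.56)
v2: (2,-2) → rotate → (2.80487,0.36429) → ×s → (2.07560,0.26957) → (2.08,0.27)
v3: (-1.5,3) → rotate → (-3.29209,0.64200) → ×s → (-2.43614,0.47508) → (-2.44,0.48)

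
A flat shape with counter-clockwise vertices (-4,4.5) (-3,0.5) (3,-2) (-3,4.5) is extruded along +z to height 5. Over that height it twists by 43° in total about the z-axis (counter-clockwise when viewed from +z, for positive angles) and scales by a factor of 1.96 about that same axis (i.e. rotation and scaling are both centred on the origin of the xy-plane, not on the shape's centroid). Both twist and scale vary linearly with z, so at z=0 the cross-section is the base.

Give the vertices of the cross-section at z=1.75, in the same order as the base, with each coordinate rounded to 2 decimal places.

t = z/height = 1.75/5 = 0.35
s = 1 + (scale-1)·z/height = 1 + (1.96-1)·1.75/5 = 1.336000
θ = twist·z/height = 43°·1.75/5 = 15.0500° = 0.262672 rad
cos θ = 0.965700, sin θ = 0.259662 (intermediates below are computed at full precision and shown rounded to 5 d.p.)
v1: (-4,4.5) → rotate → (-5.03128,3.30700) → ×s → (-6.72179,4.41815) → (-6.72,4.42)
v2: (-3,0.5) → rotate → (-3.02693,-0.29614) → ×s → (-4.04398,-0.39564) → (-4.04,-0.40)
v3: (3,-2) → rotate → (3.41642,-1.15241) → ×s → (4.56434,-1.53962) → (4.56,-1.54)
v4: (-3,4.5) → rotate → (-4.06558,3.56666) → ×s → (-5.43161,4.76506) → (-5.43,4.77)

Cross-section at z=1.75: (-6.72,4.42) (-4.04,-0.40) (4.56,-1.54) (-5.43,4.77)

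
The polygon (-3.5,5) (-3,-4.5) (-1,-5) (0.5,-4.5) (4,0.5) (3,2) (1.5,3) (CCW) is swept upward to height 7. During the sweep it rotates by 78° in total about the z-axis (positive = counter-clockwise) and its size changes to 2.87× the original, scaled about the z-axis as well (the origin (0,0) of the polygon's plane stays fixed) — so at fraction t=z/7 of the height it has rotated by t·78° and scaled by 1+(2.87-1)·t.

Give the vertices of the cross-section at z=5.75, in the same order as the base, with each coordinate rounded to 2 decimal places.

t = z/height = 5.75/7 = 0.821429
s = 1 + (scale-1)·z/height = 1 + (2.87-1)·5.75/7 = 2.536071
θ = twist·z/height = 78°·5.75/7 = 64.0714° = 1.118257 rad
cos θ = 0.437250, sin θ = 0.899340 (intermediates below are computed at full precision and shown rounded to 5 d.p.)
v1: (-3.5,5) → rotate → (-6.02708,-0.96144) → ×s → (-15.28509,-2.43828) → (-15.29,-2.44)
v2: (-3,-4.5) → rotate → (2.73528,-4.66565) → ×s → (6.93686,-11.83241) → (6.94,-11.83)
v3: (-1,-5) → rotate → (4.05945,-3.08559) → ×s → (10.29505,-7.82528) → (10.30,-7.83)
v4: (0.5,-4.5) → rotate → (4.26565,-1.51796) → ×s → (10.81800,-3.84965) → (10.82,-3.85)
v5: (4,0.5) → rotate → (1.29933,3.81598) → ×s → (3.29520,9.67761) → (3.30,9.68)
v6: (3,2) → rotate → (-0.48693,3.57252) → ×s → (-1.23489,9.06017) → (-1.23,9.06)
v7: (1.5,3) → rotate → (-2.04214,2.66076) → ×s → (-5.17902,6.74788) → (-5.18,6.75)

Cross-section at z=5.75: (-15.29,-2.44) (6.94,-11.83) (10.30,-7.83) (10.82,-3.85) (3.30,9.68) (-1.23,9.06) (-5.18,6.75)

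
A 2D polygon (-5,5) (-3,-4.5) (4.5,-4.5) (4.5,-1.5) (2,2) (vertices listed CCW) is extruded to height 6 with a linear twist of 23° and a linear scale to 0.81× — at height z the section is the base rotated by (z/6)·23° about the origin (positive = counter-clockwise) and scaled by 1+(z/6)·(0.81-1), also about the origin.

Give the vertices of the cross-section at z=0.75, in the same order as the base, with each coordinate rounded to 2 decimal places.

t = z/height = 0.75/6 = 0.125
s = 1 + (scale-1)·z/height = 1 + (0.81-1)·0.75/6 = 0.976250
θ = twist·z/height = 23°·0.75/6 = 2.8750° = 0.050178 rad
cos θ = 0.998741, sin θ = 0.050157 (intermediates below are computed at full precision and shown rounded to 5 d.p.)
v1: (-5,5) → rotate → (-5.24449,4.74292) → ×s → (-5.11994,4.63028) → (-5.12,4.63)
v2: (-3,-4.5) → rotate → (-2.77052,-4.64481) → ×s → (-2.70472,-4.53449) → (-2.70,-4.53)
v3: (4.5,-4.5) → rotate → (4.72004,-4.26863) → ×s → (4.60794,-4.16725) → (4.61,-4.17)
v4: (4.5,-1.5) → rotate → (4.56957,-1.27240) → ×s → (4.46104,-1.24219) → (4.46,-1.24)
v5: (2,2) → rotate → (1.89717,2.09780) → ×s → (1.85211,2.04797) → (1.85,2.05)

Cross-section at z=0.75: (-5.12,4.63) (-2.70,-4.53) (4.61,-4.17) (4.46,-1.24) (1.85,2.05)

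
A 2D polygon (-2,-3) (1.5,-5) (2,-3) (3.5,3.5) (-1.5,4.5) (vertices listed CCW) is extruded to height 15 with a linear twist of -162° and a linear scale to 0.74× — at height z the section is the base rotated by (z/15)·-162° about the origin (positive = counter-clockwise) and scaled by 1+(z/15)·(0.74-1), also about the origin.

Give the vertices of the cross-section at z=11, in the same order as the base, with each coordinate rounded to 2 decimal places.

Cross-section at z=11: (-1.35,2.59) (-4.13,0.89) (-2.91,-0.25) (1.12,-3.85) (3.78,-0.69)

t = z/height = 11/15 = 0.733333
s = 1 + (scale-1)·z/height = 1 + (0.74-1)·11/15 = 0.809333
θ = twist·z/height = -162°·11/15 = -118.8000° = -2.073451 rad
cos θ = -0.481754, sin θ = -0.876307 (intermediates below are computed at full precision and shown rounded to 5 d.p.)
v1: (-2,-3) → rotate → (-1.66541,3.19787) → ×s → (-1.34787,2.58815) → (-1.35,2.59)
v2: (1.5,-5) → rotate → (-5.10416,1.09431) → ×s → (-4.13097,0.88566) → (-4.13,0.89)
v3: (2,-3) → rotate → (-3.59243,-0.30735) → ×s → (-2.90747,-0.24875) → (-2.91,-0.25)
v4: (3.5,3.5) → rotate → (1.38094,-4.75321) → ×s → (1.11764,-3.84693) → (1.12,-3.85)
v5: (-1.5,4.5) → rotate → (4.66601,-0.85343) → ×s → (3.77636,-0.69071) → (3.78,-0.69)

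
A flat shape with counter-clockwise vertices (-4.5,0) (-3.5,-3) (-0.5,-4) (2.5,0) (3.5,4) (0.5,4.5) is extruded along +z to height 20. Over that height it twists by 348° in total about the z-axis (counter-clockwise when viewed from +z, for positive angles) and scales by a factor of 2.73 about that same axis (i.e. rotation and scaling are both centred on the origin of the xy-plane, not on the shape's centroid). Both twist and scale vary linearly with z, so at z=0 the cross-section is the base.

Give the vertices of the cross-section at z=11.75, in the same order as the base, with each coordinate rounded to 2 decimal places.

t = z/height = 11.75/20 = 0.5875
s = 1 + (scale-1)·z/height = 1 + (2.73-1)·11.75/20 = 2.016375
θ = twist·z/height = 348°·11.75/20 = 204.4500° = 3.568326 rad
cos θ = -0.910323, sin θ = -0.413899 (intermediates below are computed at full precision and shown rounded to 5 d.p.)
v1: (-4.5,0) → rotate → (4.09645,1.86255) → ×s → (8.25998,3.75559) → (8.26,3.76)
v2: (-3.5,-3) → rotate → (1.94443,4.17961) → ×s → (3.92071,8.42767) → (3.92,8.43)
v3: (-0.5,-4) → rotate → (-1.20043,3.84824) → ×s → (-2.42053,7.75950) → (-2.42,7.76)
v4: (2.5,0) → rotate → (-2.27581,-1.03475) → ×s → (-4.58888,-2.08644) → (-4.59,-2.09)
v5: (3.5,4) → rotate → (-1.53053,-5.08994) → ×s → (-3.08613,-10.26322) → (-3.09,-10.26)
v6: (0.5,4.5) → rotate → (1.40738,-4.30340) → ×s → (2.83781,-8.67727) → (2.84,-8.68)

Cross-section at z=11.75: (8.26,3.76) (3.92,8.43) (-2.42,7.76) (-4.59,-2.09) (-3.09,-10.26) (2.84,-8.68)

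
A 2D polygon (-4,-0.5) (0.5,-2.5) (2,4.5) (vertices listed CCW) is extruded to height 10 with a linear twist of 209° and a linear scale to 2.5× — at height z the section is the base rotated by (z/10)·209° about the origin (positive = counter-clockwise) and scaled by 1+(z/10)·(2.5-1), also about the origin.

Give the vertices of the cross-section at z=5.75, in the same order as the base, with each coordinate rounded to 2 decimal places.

t = z/height = 5.75/10 = 0.575
s = 1 + (scale-1)·z/height = 1 + (2.5-1)·5.75/10 = 1.862500
θ = twist·z/height = 209°·5.75/10 = 120.1750° = 2.097449 rad
cos θ = -0.502643, sin θ = 0.864494 (intermediates below are computed at full precision and shown rounded to 5 d.p.)
v1: (-4,-0.5) → rotate → (2.44282,-3.20666) → ×s → (4.54975,-5.97240) → (4.55,-5.97)
v2: (0.5,-2.5) → rotate → (1.90991,1.68885) → ×s → (3.55722,3.14549) → (3.56,3.15)
v3: (2,4.5) → rotate → (-4.89551,-0.53290) → ×s → (-9.11789,-0.99253) → (-9.12,-0.99)

Cross-section at z=5.75: (4.55,-5.97) (3.56,3.15) (-9.12,-0.99)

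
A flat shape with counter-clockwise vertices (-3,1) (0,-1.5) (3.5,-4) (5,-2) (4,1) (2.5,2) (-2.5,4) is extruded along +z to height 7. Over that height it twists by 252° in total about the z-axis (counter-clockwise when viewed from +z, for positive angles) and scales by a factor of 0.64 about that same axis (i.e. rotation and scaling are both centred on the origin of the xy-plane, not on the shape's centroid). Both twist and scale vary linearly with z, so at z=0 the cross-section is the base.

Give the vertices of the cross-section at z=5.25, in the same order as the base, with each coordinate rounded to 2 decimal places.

t = z/height = 5.25/7 = 0.75
s = 1 + (scale-1)·z/height = 1 + (0.64-1)·5.25/7 = 0.730000
θ = twist·z/height = 252°·5.25/7 = 189.0000° = 3.298672 rad
cos θ = -0.987688, sin θ = -0.156434 (intermediates below are computed at full precision and shown rounded to 5 d.p.)
v1: (-3,1) → rotate → (3.11950,-0.51838) → ×s → (2.27723,-0.37842) → (2.28,-0.38)
v2: (0,-1.5) → rotate → (-0.23465,1.48153) → ×s → (-0.17130,1.08152) → (-0.17,1.08)
v3: (3.5,-4) → rotate → (-4.08265,3.40323) → ×s → (-2.98033,2.48436) → (-2.98,2.48)
v4: (5,-2) → rotate → (-5.25131,1.19320) → ×s → (-3.83346,0.87104) → (-3.83,0.87)
v5: (4,1) → rotate → (-3.79432,-1.61343) → ×s → (-2.76985,-1.17780) → (-2.77,-1.18)
v6: (2.5,2) → rotate → (-2.15635,-2.36646) → ×s → (-1.57414,-1.72752) → (-1.57,-1.73)
v7: (-2.5,4) → rotate → (3.09496,-3.55967) → ×s → (2.25932,-2.59856) → (2.26,-2.60)

Cross-section at z=5.25: (2.28,-0.38) (-0.17,1.08) (-2.98,2.48) (-3.83,0.87) (-2.77,-1.18) (-1.57,-1.73) (2.26,-2.60)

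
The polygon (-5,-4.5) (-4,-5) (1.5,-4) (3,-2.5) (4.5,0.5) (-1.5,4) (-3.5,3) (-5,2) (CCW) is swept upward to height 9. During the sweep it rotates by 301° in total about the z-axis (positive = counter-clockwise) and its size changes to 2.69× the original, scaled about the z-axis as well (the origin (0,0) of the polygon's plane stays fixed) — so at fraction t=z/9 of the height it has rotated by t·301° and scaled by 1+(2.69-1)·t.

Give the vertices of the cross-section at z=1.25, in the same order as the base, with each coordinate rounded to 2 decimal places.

Cross-section at z=1.25: (-0.90,-8.26) (0.43,-7.89) (4.67,-2.45) (4.82,0.17) (3.73,4.16) (-4.67,2.45) (-5.69,-0.12) (-6.25,-2.27)

t = z/height = 1.25/9 = 0.138889
s = 1 + (scale-1)·z/height = 1 + (2.69-1)·1.25/9 = 1.234722
θ = twist·z/height = 301°·1.25/9 = 41.8056° = 0.729645 rad
cos θ = 0.745411, sin θ = 0.666605 (intermediates below are computed at full precision and shown rounded to 5 d.p.)
v1: (-5,-4.5) → rotate → (-0.72734,-6.68737) → ×s → (-0.89806,-8.25705) → (-0.90,-8.26)
v2: (-4,-5) → rotate → (0.35138,-6.39348) → ×s → (0.43385,-7.89417) → (0.43,-7.89)
v3: (1.5,-4) → rotate → (3.78454,-1.98174) → ×s → (4.67285,-2.44690) → (4.67,-2.45)
v4: (3,-2.5) → rotate → (3.90275,0.13629) → ×s → (4.81881,0.16828) → (4.82,0.17)
v5: (4.5,0.5) → rotate → (3.02105,3.37243) → ×s → (3.73016,4.16401) → (3.73,4.16)
v6: (-1.5,4) → rotate → (-3.78454,1.98174) → ×s → (-4.67285,2.44690) → (-4.67,2.45)
v7: (-3.5,3) → rotate → (-4.60875,-0.09688) → ×s → (-5.69053,-0.11962) → (-5.69,-0.12)
v8: (-5,2) → rotate → (-5.06027,-1.84220) → ×s → (-6.24802,-2.27461) → (-6.25,-2.27)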